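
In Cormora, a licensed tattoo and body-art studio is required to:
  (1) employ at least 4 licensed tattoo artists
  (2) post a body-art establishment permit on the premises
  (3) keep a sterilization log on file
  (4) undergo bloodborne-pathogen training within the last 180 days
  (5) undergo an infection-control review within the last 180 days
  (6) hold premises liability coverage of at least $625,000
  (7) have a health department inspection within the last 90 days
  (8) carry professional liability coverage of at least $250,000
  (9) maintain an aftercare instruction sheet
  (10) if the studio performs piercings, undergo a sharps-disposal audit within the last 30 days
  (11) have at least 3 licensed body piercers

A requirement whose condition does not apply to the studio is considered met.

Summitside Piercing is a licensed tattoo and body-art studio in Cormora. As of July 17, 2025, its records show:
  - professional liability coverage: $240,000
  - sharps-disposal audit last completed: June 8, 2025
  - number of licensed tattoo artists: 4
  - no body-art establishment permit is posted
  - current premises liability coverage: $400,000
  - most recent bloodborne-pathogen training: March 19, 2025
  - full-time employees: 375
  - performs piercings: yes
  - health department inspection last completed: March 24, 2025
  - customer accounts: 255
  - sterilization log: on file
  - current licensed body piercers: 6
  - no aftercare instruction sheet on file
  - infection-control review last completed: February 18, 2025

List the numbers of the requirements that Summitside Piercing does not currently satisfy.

1. licensed tattoo artists 4 ≥ 4 → met
2. body-art establishment permit absent → not met
3. sterilization log present → met
4. bloodborne-pathogen training 120 days ago vs limit 180 → met
5. infection-control review 149 days ago vs limit 180 → met
6. premises liability coverage $400,000 < $625,000 → not met
7. health department inspection 115 days ago vs limit 90 → not met
8. professional liability coverage $240,000 < $250,000 → not met
9. aftercare instruction sheet absent → not met
10. condition 'performs piercings' holds; sharps-disposal audit 39 days ago vs limit 30 → not met
11. licensed body piercers 6 ≥ 3 → met
Not met: 2, 6, 7, 8, 9, 10

2, 6, 7, 8, 9, 10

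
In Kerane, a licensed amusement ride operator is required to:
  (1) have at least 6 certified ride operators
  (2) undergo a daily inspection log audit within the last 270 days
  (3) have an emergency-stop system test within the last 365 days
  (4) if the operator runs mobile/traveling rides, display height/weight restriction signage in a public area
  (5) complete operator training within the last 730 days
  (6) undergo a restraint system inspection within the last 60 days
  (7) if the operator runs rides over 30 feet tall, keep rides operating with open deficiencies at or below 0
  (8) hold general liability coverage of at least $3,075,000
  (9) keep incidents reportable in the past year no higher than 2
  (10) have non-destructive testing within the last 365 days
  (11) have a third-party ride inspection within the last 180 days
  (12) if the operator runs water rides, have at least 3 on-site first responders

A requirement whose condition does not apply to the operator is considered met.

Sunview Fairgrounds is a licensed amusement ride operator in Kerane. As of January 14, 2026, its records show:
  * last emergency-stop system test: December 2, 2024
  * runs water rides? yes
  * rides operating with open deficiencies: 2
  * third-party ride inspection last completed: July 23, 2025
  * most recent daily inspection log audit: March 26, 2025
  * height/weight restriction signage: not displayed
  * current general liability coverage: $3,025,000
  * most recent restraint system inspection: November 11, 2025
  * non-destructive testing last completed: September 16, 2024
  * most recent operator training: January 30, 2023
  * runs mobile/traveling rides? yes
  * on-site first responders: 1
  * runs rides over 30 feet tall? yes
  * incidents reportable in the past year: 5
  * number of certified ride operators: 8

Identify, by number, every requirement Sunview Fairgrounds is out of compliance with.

2, 3, 4, 5, 6, 7, 8, 9, 10, 12

1. certified ride operators 8 ≥ 6 → met
2. daily inspection log audit 294 days ago vs limit 270 → not met
3. emergency-stop system test 408 days ago vs limit 365 → not met
4. condition 'runs mobile/traveling rides' holds; height/weight restriction signage absent → not met
5. operator training 1080 days ago vs limit 730 → not met
6. restraint system inspection 64 days ago vs limit 60 → not met
7. condition 'runs rides over 30 feet tall' holds; rides operating with open deficiencies 2 > 0 → not met
8. general liability coverage $3,025,000 < $3,075,000 → not met
9. incidents reportable in the past year 5 > 2 → not met
10. non-destructive testing 485 days ago vs limit 365 → not met
11. third-party ride inspection 175 days ago vs limit 180 → met
12. condition 'runs water rides' holds; on-site first responders 1 < 3 → not met
Not met: 2, 3, 4, 5, 6, 7, 8, 9, 10, 12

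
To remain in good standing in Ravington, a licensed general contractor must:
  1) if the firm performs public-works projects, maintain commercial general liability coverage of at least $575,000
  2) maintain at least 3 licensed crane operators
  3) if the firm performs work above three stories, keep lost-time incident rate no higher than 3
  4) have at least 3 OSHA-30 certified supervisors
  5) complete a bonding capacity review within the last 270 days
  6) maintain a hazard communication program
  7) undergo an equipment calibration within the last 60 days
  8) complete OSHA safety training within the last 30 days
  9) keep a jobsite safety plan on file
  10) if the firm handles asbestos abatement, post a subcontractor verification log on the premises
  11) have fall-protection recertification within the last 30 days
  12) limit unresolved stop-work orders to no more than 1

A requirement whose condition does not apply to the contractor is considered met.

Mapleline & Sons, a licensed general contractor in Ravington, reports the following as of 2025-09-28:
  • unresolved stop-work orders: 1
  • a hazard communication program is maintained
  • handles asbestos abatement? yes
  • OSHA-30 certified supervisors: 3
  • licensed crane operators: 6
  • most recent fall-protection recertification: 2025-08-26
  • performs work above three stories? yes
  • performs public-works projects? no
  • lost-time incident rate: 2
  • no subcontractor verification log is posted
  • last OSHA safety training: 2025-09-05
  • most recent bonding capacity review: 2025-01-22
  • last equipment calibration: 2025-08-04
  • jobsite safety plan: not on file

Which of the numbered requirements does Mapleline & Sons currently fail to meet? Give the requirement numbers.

1. condition 'performs public-works projects' does not hold → requirement n/a → met
2. licensed crane operators 6 ≥ 3 → met
3. condition 'performs work above three stories' holds; lost-time incident rate 2 ≤ 3 → met
4. OSHA-30 certified supervisors 3 ≥ 3 → met
5. bonding capacity review 249 days ago vs limit 270 → met
6. hazard communication program present → met
7. equipment calibration 55 days ago vs limit 60 → met
8. OSHA safety training 23 days ago vs limit 30 → met
9. jobsite safety plan absent → not met
10. condition 'handles asbestos abatement' holds; subcontractor verification log absent → not met
11. fall-protection recertification 33 days ago vs limit 30 → not met
12. unresolved stop-work orders 1 ≤ 1 → met
Not met: 9, 10, 11

9, 10, 11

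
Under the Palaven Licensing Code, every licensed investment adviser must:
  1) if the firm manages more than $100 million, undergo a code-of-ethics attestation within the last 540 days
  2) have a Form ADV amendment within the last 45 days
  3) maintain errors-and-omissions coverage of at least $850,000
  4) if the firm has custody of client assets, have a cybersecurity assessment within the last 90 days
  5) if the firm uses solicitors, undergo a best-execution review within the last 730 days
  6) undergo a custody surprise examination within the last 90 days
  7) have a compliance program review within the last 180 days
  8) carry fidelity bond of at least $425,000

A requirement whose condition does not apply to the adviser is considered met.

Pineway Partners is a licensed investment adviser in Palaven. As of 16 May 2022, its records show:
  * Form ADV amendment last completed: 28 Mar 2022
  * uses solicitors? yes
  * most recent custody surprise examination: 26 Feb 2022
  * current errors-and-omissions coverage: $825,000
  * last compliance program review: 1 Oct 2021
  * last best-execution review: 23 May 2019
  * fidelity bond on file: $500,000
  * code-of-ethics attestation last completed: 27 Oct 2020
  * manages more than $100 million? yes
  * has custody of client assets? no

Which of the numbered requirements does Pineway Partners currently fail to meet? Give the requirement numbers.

1, 2, 3, 5, 7

1. condition 'manages more than $100 million' holds; code-of-ethics attestation 566 days ago vs limit 540 → not met
2. Form ADV amendment 49 days ago vs limit 45 → not met
3. errors-and-omissions coverage $825,000 < $850,000 → not met
4. condition 'has custody of client assets' does not hold → requirement n/a → met
5. condition 'uses solicitors' holds; best-execution review 1089 days ago vs limit 730 → not met
6. custody surprise examination 79 days ago vs limit 90 → met
7. compliance program review 227 days ago vs limit 180 → not met
8. fidelity bond $500,000 ≥ $425,000 → met
Not met: 1, 2, 3, 5, 7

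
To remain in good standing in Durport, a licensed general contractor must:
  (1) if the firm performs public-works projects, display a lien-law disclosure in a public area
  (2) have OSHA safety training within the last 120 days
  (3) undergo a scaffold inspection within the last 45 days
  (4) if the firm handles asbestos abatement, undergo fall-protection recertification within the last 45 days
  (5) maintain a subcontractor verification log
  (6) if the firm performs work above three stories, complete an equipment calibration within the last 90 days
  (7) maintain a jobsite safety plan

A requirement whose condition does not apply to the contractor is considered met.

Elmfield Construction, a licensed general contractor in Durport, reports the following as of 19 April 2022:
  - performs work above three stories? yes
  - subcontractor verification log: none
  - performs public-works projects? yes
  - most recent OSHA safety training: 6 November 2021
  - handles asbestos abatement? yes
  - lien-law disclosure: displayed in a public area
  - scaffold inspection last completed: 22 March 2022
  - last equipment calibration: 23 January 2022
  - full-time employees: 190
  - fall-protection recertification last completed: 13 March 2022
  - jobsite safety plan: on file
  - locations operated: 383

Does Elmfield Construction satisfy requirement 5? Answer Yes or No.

No

5. subcontractor verification log absent → not met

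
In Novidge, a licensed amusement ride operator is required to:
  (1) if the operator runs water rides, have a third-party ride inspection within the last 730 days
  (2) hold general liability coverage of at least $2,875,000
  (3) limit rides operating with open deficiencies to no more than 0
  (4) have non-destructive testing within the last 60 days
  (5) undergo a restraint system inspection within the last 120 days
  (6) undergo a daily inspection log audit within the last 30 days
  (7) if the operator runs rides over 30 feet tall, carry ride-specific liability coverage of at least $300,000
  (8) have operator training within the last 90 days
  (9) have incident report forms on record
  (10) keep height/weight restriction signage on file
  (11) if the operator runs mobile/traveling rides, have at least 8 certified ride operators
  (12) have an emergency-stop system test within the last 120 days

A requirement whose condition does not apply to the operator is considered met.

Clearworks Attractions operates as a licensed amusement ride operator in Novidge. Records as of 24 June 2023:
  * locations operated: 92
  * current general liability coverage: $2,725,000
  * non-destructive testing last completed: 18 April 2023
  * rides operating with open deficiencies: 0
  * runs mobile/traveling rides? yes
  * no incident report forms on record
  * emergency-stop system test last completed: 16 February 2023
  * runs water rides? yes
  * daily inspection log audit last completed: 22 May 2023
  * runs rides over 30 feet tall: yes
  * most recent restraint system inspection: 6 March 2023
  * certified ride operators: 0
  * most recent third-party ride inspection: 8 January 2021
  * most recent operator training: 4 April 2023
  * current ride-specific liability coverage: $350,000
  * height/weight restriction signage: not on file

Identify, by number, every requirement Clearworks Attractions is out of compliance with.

1. condition 'runs water rides' holds; third-party ride inspection 897 days ago vs limit 730 → not met
2. general liability coverage $2,725,000 < $2,875,000 → not met
3. rides operating with open deficiencies 0 ≤ 0 → met
4. non-destructive testing 67 days ago vs limit 60 → not met
5. restraint system inspection 110 days ago vs limit 120 → met
6. daily inspection log audit 33 days ago vs limit 30 → not met
7. condition 'runs rides over 30 feet tall' holds; ride-specific liability coverage $350,000 ≥ $300,000 → met
8. operator training 81 days ago vs limit 90 → met
9. incident report forms absent → not met
10. height/weight restriction signage absent → not met
11. condition 'runs mobile/traveling rides' holds; certified ride operators 0 < 8 → not met
12. emergency-stop system test 128 days ago vs limit 120 → not met
Not met: 1, 2, 4, 6, 9, 10, 11, 12

1, 2, 4, 6, 9, 10, 11, 12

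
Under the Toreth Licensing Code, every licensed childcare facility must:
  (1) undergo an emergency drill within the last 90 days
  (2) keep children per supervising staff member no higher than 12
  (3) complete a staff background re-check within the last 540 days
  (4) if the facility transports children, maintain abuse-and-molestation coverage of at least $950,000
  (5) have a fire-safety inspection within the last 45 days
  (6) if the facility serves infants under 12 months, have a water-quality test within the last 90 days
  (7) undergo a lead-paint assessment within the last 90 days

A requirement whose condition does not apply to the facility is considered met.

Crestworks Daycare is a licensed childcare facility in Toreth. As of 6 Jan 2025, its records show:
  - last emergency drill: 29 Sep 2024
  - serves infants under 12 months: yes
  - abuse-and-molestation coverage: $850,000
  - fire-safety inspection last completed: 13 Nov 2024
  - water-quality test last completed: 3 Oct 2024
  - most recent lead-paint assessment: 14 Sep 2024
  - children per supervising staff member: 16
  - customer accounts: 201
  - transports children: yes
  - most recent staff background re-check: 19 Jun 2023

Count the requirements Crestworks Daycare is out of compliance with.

1. emergency drill 99 days ago vs limit 90 → not met
2. children per supervising staff member 16 > 12 → not met
3. staff background re-check 567 days ago vs limit 540 → not met
4. condition 'transports children' holds; abuse-and-molestation coverage $850,000 < $950,000 → not met
5. fire-safety inspection 54 days ago vs limit 45 → not met
6. condition 'serves infants under 12 months' holds; water-quality test 95 days ago vs limit 90 → not met
7. lead-paint assessment 114 days ago vs limit 90 → not met
Not met: 7 of 7

7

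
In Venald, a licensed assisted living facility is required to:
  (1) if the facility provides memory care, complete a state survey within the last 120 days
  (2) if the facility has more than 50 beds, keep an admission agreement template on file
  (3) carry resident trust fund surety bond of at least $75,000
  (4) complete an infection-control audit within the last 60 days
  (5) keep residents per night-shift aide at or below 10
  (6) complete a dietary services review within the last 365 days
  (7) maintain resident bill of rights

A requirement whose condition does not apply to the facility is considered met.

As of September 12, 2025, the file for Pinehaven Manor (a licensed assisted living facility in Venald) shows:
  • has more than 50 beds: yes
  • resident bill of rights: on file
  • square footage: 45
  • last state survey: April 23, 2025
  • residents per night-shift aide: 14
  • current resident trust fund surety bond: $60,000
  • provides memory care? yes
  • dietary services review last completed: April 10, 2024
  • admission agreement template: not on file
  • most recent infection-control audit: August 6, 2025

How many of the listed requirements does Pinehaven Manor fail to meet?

1. condition 'provides memory care' holds; state survey 142 days ago vs limit 120 → not met
2. condition 'has more than 50 beds' holds; admission agreement template absent → not met
3. resident trust fund surety bond $60,000 < $75,000 → not met
4. infection-control audit 37 days ago vs limit 60 → met
5. residents per night-shift aide 14 > 10 → not met
6. dietary services review 520 days ago vs limit 365 → not met
7. resident bill of rights present → met
Not met: 5 of 7

5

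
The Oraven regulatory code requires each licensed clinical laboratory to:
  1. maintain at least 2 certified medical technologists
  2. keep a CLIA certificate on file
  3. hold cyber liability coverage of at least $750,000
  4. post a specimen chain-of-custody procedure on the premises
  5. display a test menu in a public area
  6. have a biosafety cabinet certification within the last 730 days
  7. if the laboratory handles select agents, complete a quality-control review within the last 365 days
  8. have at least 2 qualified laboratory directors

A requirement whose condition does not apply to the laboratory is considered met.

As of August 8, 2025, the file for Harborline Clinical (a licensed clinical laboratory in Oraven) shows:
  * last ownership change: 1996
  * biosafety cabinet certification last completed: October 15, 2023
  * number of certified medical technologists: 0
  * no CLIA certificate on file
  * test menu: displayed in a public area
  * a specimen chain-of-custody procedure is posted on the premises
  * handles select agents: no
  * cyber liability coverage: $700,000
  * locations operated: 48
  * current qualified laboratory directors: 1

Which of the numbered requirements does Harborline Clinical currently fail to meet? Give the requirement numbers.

1. certified medical technologists 0 < 2 → not met
2. CLIA certificate absent → not met
3. cyber liability coverage $700,000 < $750,000 → not met
4. specimen chain-of-custody procedure present → met
5. test menu present → met
6. biosafety cabinet certification 663 days ago vs limit 730 → met
7. condition 'handles select agents' does not hold → requirement n/a → met
8. qualified laboratory directors 1 < 2 → not met
Not met: 1, 2, 3, 8

1, 2, 3, 8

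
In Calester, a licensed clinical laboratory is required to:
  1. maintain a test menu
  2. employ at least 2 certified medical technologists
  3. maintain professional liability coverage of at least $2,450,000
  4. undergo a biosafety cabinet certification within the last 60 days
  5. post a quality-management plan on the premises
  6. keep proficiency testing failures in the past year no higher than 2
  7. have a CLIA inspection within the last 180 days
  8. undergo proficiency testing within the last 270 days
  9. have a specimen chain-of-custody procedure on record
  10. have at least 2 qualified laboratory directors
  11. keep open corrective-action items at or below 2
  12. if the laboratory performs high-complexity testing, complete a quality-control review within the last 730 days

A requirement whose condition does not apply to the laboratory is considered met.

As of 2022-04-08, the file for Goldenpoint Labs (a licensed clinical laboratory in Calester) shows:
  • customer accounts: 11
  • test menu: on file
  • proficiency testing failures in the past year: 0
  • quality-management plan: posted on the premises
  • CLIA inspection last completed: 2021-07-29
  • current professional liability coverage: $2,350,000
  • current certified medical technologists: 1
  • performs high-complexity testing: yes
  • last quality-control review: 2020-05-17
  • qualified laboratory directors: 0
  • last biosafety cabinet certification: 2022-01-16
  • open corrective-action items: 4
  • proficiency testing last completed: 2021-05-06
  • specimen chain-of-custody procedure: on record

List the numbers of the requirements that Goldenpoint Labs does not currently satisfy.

1. test menu present → met
2. certified medical technologists 1 < 2 → not met
3. professional liability coverage $2,350,000 < $2,450,000 → not met
4. biosafety cabinet certification 82 days ago vs limit 60 → not met
5. quality-management plan present → met
6. proficiency testing failures in the past year 0 ≤ 2 → met
7. CLIA inspection 253 days ago vs limit 180 → not met
8. proficiency testing 337 days ago vs limit 270 → not met
9. specimen chain-of-custody procedure present → met
10. qualified laboratory directors 0 < 2 → not met
11. open corrective-action items 4 > 2 → not met
12. condition 'performs high-complexity testing' holds; quality-control review 691 days ago vs limit 730 → met
Not met: 2, 3, 4, 7, 8, 10, 11

2, 3, 4, 7, 8, 10, 11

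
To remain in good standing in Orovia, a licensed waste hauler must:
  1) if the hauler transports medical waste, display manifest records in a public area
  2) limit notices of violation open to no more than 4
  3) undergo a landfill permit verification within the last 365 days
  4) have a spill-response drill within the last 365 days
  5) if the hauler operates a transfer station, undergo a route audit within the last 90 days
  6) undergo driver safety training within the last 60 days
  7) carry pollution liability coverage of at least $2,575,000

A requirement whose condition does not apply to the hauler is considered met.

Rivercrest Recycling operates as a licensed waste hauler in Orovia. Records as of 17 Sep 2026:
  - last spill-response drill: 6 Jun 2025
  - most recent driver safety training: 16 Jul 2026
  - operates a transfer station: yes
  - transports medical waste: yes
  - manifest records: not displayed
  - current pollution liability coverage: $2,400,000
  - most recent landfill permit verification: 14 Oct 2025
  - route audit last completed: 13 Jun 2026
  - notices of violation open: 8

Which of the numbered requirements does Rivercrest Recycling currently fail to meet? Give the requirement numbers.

1, 2, 4, 5, 6, 7

1. condition 'transports medical waste' holds; manifest records absent → not met
2. notices of violation open 8 > 4 → not met
3. landfill permit verification 338 days ago vs limit 365 → met
4. spill-response drill 468 days ago vs limit 365 → not met
5. condition 'operates a transfer station' holds; route audit 96 days ago vs limit 90 → not met
6. driver safety training 63 days ago vs limit 60 → not met
7. pollution liability coverage $2,400,000 < $2,575,000 → not met
Not met: 1, 2, 4, 5, 6, 7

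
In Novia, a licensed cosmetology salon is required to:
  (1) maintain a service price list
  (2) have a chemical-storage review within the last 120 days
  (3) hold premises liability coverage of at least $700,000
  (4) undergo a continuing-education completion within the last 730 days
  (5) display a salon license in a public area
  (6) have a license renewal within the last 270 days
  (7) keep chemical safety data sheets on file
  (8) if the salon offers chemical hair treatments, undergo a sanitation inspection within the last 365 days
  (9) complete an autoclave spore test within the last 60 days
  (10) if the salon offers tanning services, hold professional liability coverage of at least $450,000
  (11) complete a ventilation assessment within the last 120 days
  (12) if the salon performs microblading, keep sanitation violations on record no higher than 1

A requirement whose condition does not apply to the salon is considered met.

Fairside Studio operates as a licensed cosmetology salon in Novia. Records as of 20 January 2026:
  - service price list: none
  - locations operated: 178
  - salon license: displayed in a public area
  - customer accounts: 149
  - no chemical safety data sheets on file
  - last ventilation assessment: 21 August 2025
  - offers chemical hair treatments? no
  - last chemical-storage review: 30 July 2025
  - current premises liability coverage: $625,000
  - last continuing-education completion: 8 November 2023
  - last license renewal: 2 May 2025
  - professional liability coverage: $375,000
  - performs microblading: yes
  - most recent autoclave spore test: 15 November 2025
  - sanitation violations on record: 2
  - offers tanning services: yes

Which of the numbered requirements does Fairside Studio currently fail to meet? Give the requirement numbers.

1, 2, 3, 4, 7, 9, 10, 11, 12

1. service price list absent → not met
2. chemical-storage review 174 days ago vs limit 120 → not met
3. premises liability coverage $625,000 < $700,000 → not met
4. continuing-education completion 804 days ago vs limit 730 → not met
5. salon license present → met
6. license renewal 263 days ago vs limit 270 → met
7. chemical safety data sheets absent → not met
8. condition 'offers chemical hair treatments' does not hold → requirement n/a → met
9. autoclave spore test 66 days ago vs limit 60 → not met
10. condition 'offers tanning services' holds; professional liability coverage $375,000 < $450,000 → not met
11. ventilation assessment 152 days ago vs limit 120 → not met
12. condition 'performs microblading' holds; sanitation violations on record 2 > 1 → not met
Not met: 1, 2, 3, 4, 7, 9, 10, 11, 12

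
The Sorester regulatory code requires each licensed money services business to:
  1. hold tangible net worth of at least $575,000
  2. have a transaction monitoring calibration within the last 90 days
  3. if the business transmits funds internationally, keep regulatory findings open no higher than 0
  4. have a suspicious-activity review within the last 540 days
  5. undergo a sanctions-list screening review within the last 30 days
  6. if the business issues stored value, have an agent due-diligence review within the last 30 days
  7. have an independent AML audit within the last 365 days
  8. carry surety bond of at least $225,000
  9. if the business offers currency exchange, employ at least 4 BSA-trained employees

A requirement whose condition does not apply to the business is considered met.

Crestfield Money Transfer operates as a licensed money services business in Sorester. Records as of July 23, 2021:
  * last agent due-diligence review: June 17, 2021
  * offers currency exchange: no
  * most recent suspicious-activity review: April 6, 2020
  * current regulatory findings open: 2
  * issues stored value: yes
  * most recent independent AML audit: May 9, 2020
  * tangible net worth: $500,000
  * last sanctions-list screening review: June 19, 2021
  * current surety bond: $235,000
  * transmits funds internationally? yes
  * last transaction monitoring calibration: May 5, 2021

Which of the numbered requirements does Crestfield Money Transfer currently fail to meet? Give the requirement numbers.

1, 3, 5, 6, 7

1. tangible net worth $500,000 < $575,000 → not met
2. transaction monitoring calibration 79 days ago vs limit 90 → met
3. condition 'transmits funds internationally' holds; regulatory findings open 2 > 0 → not met
4. suspicious-activity review 473 days ago vs limit 540 → met
5. sanctions-list screening review 34 days ago vs limit 30 → not met
6. condition 'issues stored value' holds; agent due-diligence review 36 days ago vs limit 30 → not met
7. independent AML audit 440 days ago vs limit 365 → not met
8. surety bond $235,000 ≥ $225,000 → met
9. condition 'offers currency exchange' does not hold → requirement n/a → met
Not met: 1, 3, 5, 6, 7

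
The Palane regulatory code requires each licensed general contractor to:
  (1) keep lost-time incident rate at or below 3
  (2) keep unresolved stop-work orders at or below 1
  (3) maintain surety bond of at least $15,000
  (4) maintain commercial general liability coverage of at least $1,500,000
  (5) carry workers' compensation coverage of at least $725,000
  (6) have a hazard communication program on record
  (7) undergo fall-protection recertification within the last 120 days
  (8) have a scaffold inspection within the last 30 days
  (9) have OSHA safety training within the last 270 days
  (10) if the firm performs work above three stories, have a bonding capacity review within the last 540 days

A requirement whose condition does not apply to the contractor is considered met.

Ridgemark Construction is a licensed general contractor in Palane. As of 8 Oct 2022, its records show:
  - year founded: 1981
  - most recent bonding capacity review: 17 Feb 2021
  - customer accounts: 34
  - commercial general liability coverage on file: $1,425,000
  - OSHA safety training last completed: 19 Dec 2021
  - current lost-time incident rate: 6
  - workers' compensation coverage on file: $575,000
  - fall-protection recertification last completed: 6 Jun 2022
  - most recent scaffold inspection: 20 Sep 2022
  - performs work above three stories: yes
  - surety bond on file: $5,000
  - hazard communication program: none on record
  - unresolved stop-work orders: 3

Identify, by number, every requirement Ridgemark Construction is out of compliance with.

1. lost-time incident rate 6 > 3 → not met
2. unresolved stop-work orders 3 > 1 → not met
3. surety bond $5,000 < $15,000 → not met
4. commercial general liability coverage $1,425,000 < $1,500,000 → not met
5. workers' compensation coverage $575,000 < $725,000 → not met
6. hazard communication program absent → not met
7. fall-protection recertification 124 days ago vs limit 120 → not met
8. scaffold inspection 18 days ago vs limit 30 → met
9. OSHA safety training 293 days ago vs limit 270 → not met
10. condition 'performs work above three stories' holds; bonding capacity review 598 days ago vs limit 540 → not met
Not met: 1, 2, 3, 4, 5, 6, 7, 9, 10

1, 2, 3, 4, 5, 6, 7, 9, 10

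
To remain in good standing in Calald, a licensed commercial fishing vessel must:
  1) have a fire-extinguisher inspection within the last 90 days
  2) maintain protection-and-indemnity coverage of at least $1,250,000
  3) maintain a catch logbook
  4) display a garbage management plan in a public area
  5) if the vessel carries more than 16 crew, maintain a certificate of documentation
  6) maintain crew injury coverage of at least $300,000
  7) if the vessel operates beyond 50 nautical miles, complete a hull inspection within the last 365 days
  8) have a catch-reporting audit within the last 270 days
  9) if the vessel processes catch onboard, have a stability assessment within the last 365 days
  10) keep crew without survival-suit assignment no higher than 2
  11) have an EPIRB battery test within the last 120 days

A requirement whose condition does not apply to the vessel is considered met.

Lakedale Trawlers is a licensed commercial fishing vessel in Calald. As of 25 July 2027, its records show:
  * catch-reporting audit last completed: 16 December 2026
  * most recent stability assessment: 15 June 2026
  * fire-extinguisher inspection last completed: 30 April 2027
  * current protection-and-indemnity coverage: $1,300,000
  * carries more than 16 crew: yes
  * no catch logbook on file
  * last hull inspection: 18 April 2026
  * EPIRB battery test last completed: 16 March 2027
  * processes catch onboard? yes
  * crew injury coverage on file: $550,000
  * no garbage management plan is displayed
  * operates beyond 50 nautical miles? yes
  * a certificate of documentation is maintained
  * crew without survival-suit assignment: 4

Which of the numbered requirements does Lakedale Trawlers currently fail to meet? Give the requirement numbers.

3, 4, 7, 9, 10, 11

1. fire-extinguisher inspection 86 days ago vs limit 90 → met
2. protection-and-indemnity coverage $1,300,000 ≥ $1,250,000 → met
3. catch logbook absent → not met
4. garbage management plan absent → not met
5. condition 'carries more than 16 crew' holds; certificate of documentation present → met
6. crew injury coverage $550,000 ≥ $300,000 → met
7. condition 'operates beyond 50 nautical miles' holds; hull inspection 463 days ago vs limit 365 → not met
8. catch-reporting audit 221 days ago vs limit 270 → met
9. condition 'processes catch onboard' holds; stability assessment 405 days ago vs limit 365 → not met
10. crew without survival-suit assignment 4 > 2 → not met
11. EPIRB battery test 131 days ago vs limit 120 → not met
Not met: 3, 4, 7, 9, 10, 11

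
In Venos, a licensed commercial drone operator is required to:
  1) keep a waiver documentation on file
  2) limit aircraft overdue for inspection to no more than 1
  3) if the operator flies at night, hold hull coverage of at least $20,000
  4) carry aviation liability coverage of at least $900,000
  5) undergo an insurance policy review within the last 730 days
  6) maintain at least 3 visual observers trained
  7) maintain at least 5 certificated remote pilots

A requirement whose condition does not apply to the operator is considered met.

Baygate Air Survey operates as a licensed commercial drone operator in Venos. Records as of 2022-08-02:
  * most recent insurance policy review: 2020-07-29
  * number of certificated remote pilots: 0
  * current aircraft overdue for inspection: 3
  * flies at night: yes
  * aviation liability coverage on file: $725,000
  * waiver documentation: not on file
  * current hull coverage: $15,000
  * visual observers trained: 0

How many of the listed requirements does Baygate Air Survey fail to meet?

7

1. waiver documentation absent → not met
2. aircraft overdue for inspection 3 > 1 → not met
3. condition 'flies at night' holds; hull coverage $15,000 < $20,000 → not met
4. aviation liability coverage $725,000 < $900,000 → not met
5. insurance policy review 734 days ago vs limit 730 → not met
6. visual observers trained 0 < 3 → not met
7. certificated remote pilots 0 < 5 → not met
Not met: 7 of 7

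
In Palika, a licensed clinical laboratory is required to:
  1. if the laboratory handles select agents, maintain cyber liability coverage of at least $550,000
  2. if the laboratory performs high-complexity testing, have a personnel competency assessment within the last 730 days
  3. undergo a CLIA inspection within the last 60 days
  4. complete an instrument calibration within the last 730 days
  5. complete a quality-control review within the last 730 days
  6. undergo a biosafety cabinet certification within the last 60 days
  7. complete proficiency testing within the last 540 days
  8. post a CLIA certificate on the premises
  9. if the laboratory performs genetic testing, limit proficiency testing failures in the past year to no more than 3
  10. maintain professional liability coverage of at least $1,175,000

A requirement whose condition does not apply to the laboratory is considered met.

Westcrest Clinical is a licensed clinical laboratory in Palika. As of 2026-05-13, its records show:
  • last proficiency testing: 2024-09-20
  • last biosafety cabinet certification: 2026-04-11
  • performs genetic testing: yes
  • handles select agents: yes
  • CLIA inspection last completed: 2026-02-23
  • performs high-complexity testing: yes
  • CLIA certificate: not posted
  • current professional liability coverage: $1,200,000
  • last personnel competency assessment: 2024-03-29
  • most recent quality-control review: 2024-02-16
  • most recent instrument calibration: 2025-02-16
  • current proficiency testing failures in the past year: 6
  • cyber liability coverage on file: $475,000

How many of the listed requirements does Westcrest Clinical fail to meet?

7

1. condition 'handles select agents' holds; cyber liability coverage $475,000 < $550,000 → not met
2. condition 'performs high-complexity testing' holds; personnel competency assessment 775 days ago vs limit 730 → not met
3. CLIA inspection 79 days ago vs limit 60 → not met
4. instrument calibration 451 days ago vs limit 730 → met
5. quality-control review 817 days ago vs limit 730 → not met
6. biosafety cabinet certification 32 days ago vs limit 60 → met
7. proficiency testing 600 days ago vs limit 540 → not met
8. CLIA certificate absent → not met
9. condition 'performs genetic testing' holds; proficiency testing failures in the past year 6 > 3 → not met
10. professional liability coverage $1,200,000 ≥ $1,175,000 → met
Not met: 7 of 10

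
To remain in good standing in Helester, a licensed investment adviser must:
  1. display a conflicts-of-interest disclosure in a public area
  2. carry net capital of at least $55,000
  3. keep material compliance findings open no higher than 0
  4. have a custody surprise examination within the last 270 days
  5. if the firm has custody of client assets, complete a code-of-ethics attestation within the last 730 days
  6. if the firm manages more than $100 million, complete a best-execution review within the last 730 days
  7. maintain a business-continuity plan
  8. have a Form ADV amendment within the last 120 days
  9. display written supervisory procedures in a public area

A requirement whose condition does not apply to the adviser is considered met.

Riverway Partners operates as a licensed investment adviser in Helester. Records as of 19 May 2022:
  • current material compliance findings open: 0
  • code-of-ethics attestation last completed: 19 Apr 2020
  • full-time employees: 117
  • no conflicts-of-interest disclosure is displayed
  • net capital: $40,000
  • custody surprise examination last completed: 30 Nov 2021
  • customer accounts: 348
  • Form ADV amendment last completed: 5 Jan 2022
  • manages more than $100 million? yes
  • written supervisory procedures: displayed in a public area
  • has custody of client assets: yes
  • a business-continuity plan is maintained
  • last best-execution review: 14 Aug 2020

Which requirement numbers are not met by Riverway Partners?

1. conflicts-of-interest disclosure absent → not met
2. net capital $40,000 < $55,000 → not met
3. material compliance findings open 0 ≤ 0 → met
4. custody surprise examination 170 days ago vs limit 270 → met
5. condition 'has custody of client assets' holds; code-of-ethics attestation 760 days ago vs limit 730 → not met
6. condition 'manages more than $100 million' holds; best-execution review 643 days ago vs limit 730 → met
7. business-continuity plan present → met
8. Form ADV amendment 134 days ago vs limit 120 → not met
9. written supervisory procedures present → met
Not met: 1, 2, 5, 8

1, 2, 5, 8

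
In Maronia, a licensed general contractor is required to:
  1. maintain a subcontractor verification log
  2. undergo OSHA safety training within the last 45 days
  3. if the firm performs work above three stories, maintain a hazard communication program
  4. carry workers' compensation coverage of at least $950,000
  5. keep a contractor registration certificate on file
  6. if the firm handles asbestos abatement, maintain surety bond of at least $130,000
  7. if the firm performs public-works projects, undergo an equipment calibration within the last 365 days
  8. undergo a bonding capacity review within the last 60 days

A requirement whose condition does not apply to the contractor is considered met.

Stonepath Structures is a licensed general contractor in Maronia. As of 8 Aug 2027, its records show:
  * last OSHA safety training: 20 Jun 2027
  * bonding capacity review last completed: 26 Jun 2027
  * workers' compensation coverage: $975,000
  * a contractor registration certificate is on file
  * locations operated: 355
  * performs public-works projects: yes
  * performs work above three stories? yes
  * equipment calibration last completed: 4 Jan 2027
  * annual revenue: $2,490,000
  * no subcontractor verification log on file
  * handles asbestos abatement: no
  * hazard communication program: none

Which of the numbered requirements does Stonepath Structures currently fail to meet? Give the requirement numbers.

1, 2, 3

1. subcontractor verification log absent → not met
2. OSHA safety training 49 days ago vs limit 45 → not met
3. condition 'performs work above three stories' holds; hazard communication program absent → not met
4. workers' compensation coverage $975,000 ≥ $950,000 → met
5. contractor registration certificate present → met
6. condition 'handles asbestos abatement' does not hold → requirement n/a → met
7. condition 'performs public-works projects' holds; equipment calibration 216 days ago vs limit 365 → met
8. bonding capacity review 43 days ago vs limit 60 → met
Not met: 1, 2, 3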